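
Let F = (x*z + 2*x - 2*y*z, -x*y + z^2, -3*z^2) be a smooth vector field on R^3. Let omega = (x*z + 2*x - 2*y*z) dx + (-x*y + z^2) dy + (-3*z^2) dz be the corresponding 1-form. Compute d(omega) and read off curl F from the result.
d(omega) = (-2*z) dy ∧ dz + (x - 2*y) dz ∧ dx + (-y + 2*z) dx ∧ dy; curl F = (-2*z, x - 2*y, -y + 2*z)

d omega = sum_{i<j} (∂f_j/∂x_i - ∂f_i/∂x_j) dx_i ∧ dx_j. Under the identification (dy ∧ dz, dz ∧ dx, dx ∧ dy) ↔ (e_x, e_y, e_z), the coefficients are exactly the components of curl F. Compute:
  ∂R/∂y - ∂Q/∂z = (0) - (2*z) = -2*z
  ∂P/∂z - ∂R/∂x = (x - 2*y) - (0) = x - 2*y
  ∂Q/∂x - ∂P/∂y = (-y) - (-2*z) = -y + 2*z.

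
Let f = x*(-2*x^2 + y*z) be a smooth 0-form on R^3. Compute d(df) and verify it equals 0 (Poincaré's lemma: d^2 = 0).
d(df) = 0

Step 1: df = sum_i (∂f/∂x_i) dx_i = (-6*x^2 + y*z) dx + (x*z) dy + (x*y) dz.
Step 2: Apply d again. Using the 1-form formula, the coefficient of dx ∧ dy in d(df) is ∂^2 f/∂x ∂y - ∂^2 f/∂y ∂x = (z) - (z) = 0 (equality of mixed partials for smooth f).
Similarly for dx ∧ dz and dy ∧ dz — all coefficients vanish. So d(df) = 0.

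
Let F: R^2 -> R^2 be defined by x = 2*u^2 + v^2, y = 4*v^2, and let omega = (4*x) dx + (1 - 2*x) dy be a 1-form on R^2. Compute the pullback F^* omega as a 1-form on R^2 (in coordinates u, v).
F^* omega = (16*u*(2*u^2 + v^2)) du + (8*v*(-2*u^2 - v^2 + 1)) dv

Using F^*(f dg) = (f ∘ F) d(g ∘ F), substitute each coordinate x_i by F_i(u, v) in f_i, and replace dx_i by d F_i = (∂F_i/∂u) du + (∂F_i/∂v) dv.
  For the x component: f_1(F) = 8*u^2 + 4*v^2; d F_1 = (4*u) du + (2*v) dv
  For the y component: f_2(F) = -4*u^2 - 2*v^2 + 1; d F_2 = (0) du + (8*v) dv
Combining and collecting du, dv coefficients:
  coeff of du: 16*u*(2*u^2 + v^2)
  coeff of dv: 8*v*(-2*u^2 - v^2 + 1)
F^* omega = (16*u*(2*u^2 + v^2)) du + (8*v*(-2*u^2 - v^2 + 1)) dv.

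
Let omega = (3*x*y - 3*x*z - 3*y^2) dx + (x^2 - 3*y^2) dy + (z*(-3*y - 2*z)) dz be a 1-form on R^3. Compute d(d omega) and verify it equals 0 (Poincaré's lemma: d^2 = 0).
d(d omega) = 0

Step 1: d omega = sum_{i<j} (∂f_j/∂x_i - ∂f_i/∂x_j) dx_i ∧ dx_j:
  coeff of dx ∧ dy: -x + 6*y
  coeff of dx ∧ dz: 3*x
  coeff of dy ∧ dz: -3*z
Step 2: Apply d again to each 2-form coefficient. The only possible 3-form in R^3 is dx ∧ dy ∧ dz, with coefficient
  ∂(coeff of dy∧dz)/∂x - ∂(coeff of dx∧dz)/∂y + ∂(coeff of dx∧dy)/∂z
  = ∂/∂x (-3*z) - ∂/∂y (3*x) + ∂/∂z (-x + 6*y).
Each of these terms simplifies to sums of mixed partials that cancel in pairs. The result is 0 (by equality of mixed partials for smooth functions — Schwarz / Clairaut).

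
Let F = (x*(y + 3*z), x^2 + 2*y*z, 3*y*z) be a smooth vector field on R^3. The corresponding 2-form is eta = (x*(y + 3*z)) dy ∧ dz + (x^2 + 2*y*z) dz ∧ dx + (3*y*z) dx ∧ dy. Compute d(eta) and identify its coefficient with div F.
d(eta) = (4*y + 5*z) dx ∧ dy ∧ dz; div F = 4*y + 5*z

For a 2-form in R^3 of the form above, applying d gives a 3-form with coefficient ∂P/∂x + ∂Q/∂y + ∂R/∂z:
  ∂P/∂x = y + 3*z
  ∂Q/∂y = 2*z
  ∂R/∂z = 3*y
Sum = 4*y + 5*z, which is exactly div F.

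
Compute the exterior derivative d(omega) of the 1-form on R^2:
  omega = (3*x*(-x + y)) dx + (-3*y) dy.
d(omega) = (-3*x) dx ∧ dy

For a 1-form omega = sum_i f_i dx_i, the exterior derivative is
  d(omega) = sum_{i < j} (∂f_j/∂x_i - ∂f_i/∂x_j) dx_i ∧ dx_j.
  coefficient of dx ∧ dy: ∂f_2/∂x - ∂f_1/∂y = ∂(-3*y)/∂x - ∂(3*x*(-x + y))/∂y = -3*x
Assembling: d(omega) = (-3*x) dx ∧ dy.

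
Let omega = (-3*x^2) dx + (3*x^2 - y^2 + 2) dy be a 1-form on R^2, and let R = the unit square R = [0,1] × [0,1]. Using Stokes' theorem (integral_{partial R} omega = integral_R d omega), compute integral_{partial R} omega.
integral_(partial R) omega = 3

Stokes: integral_partial_R omega = integral_R d omega with d omega = (∂Q/∂x - ∂P/∂y) dx ∧ dy.
  ∂Q/∂x = 6*x
  ∂P/∂y = 0
  integrand = ∂Q/∂x - ∂P/∂y = 6*x.
Integrating over R: integral_0^1 integral_0^1 (6*x) dx dy = 3.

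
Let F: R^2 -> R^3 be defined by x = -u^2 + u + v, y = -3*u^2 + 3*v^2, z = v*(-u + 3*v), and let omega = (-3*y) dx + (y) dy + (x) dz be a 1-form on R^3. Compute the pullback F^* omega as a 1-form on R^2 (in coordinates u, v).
F^* omega = (u^2*v + 9*u^2 - u*v - 10*v^2) du + (u^3 - 24*u^2*v + 8*u^2 + 5*u*v + 18*v^3 - 3*v^2) dv

Using F^*(f dg) = (f ∘ F) d(g ∘ F), substitute each coordinate x_i by F_i(u, v) in f_i, and replace dx_i by d F_i = (∂F_i/∂u) du + (∂F_i/∂v) dv.
  For the x component: f_1(F) = 9*u^2 - 9*v^2; d F_1 = (1 - 2*u) du + (1) dv
  For the y component: f_2(F) = -3*u^2 + 3*v^2; d F_2 = (-6*u) du + (6*v) dv
  For the z component: f_3(F) = -u^2 + u + v; d F_3 = (-v) du + (-u + 6*v) dv
Combining and collecting du, dv coefficients:
  coeff of du: u^2*v + 9*u^2 - u*v - 10*v^2
  coeff of dv: u^3 - 24*u^2*v + 8*u^2 + 5*u*v + 18*v^3 - 3*v^2
F^* omega = (u^2*v + 9*u^2 - u*v - 10*v^2) du + (u^3 - 24*u^2*v + 8*u^2 + 5*u*v + 18*v^3 - 3*v^2) dv.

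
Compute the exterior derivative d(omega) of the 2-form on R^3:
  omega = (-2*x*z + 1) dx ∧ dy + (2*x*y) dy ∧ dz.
d(omega) = (-2*x + 2*y) dx ∧ dy ∧ dz

For a 2-form omega = sum_{i<j} g_{ij} dx_i ∧ dx_j, the exterior derivative is
  d(omega) = sum_{i<j} d(g_{ij}) ∧ dx_i ∧ dx_j = sum_{i<j, k} (∂g_{ij}/∂x_k) dx_k ∧ dx_i ∧ dx_j.
Expand each term, using dx_k ∧ dx_i ∧ dx_j = sgn(permutation) dx_{(a)} ∧ dx_{(b)} ∧ dx_{(c)} with (a < b < c) sorted:
  d(-2*x*z + 1) includes (∂/∂z)(-2*x*z + 1) dz = (-2*x) dz, which multiplied by dx ∧ dy gives (-2*x) dx ∧ dy ∧ dz
  d(2*x*y) includes (∂/∂x)(2*x*y) dx = (2*y) dx, which multiplied by dy ∧ dz gives (2*y) dx ∧ dy ∧ dz
Collecting like 3-forms: d(omega) = (-2*x + 2*y) dx ∧ dy ∧ dz.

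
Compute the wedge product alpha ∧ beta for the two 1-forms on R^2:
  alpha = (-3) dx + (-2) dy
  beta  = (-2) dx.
alpha ∧ beta = (-4) dx ∧ dy

Distribute the wedge, using dx_i ∧ dx_j = -dx_j ∧ dx_i and dx_i ∧ dx_i = 0. For each pair (i, j) with i < j, the coefficient of dx_i ∧ dx_j in alpha ∧ beta is (alpha_i * beta_j - alpha_j * beta_i). Collecting: alpha ∧ beta = (-4) dx ∧ dy.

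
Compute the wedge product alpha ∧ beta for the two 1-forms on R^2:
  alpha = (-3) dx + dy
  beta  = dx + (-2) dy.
alpha ∧ beta = (5) dx ∧ dy

Distribute the wedge, using dx_i ∧ dx_j = -dx_j ∧ dx_i and dx_i ∧ dx_i = 0. For each pair (i, j) with i < j, the coefficient of dx_i ∧ dx_j in alpha ∧ beta is (alpha_i * beta_j - alpha_j * beta_i). Collecting: alpha ∧ beta = (5) dx ∧ dy.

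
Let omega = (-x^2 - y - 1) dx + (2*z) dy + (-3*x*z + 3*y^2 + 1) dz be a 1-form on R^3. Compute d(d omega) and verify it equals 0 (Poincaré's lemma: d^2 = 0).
d(d omega) = 0

Step 1: d omega = sum_{i<j} (∂f_j/∂x_i - ∂f_i/∂x_j) dx_i ∧ dx_j:
  coeff of dx ∧ dy: 1
  coeff of dx ∧ dz: -3*z
  coeff of dy ∧ dz: 6*y - 2
Step 2: Apply d again to each 2-form coefficient. The only possible 3-form in R^3 is dx ∧ dy ∧ dz, with coefficient
  ∂(coeff of dy∧dz)/∂x - ∂(coeff of dx∧dz)/∂y + ∂(coeff of dx∧dy)/∂z
  = ∂/∂x (6*y - 2) - ∂/∂y (-3*z) + ∂/∂z (1).
Each of these terms simplifies to sums of mixed partials that cancel in pairs. The result is 0 (by equality of mixed partials for smooth functions — Schwarz / Clairaut).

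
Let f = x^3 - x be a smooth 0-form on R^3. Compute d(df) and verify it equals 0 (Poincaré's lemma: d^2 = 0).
d(df) = 0

Step 1: df = sum_i (∂f/∂x_i) dx_i = (3*x^2 - 1) dx + (0) dy + (0) dz.
Step 2: Apply d again. Using the 1-form formula, the coefficient of dx ∧ dy in d(df) is ∂^2 f/∂x ∂y - ∂^2 f/∂y ∂x = (0) - (0) = 0 (equality of mixed partials for smooth f).
Similarly for dx ∧ dz and dy ∧ dz — all coefficients vanish. So d(df) = 0.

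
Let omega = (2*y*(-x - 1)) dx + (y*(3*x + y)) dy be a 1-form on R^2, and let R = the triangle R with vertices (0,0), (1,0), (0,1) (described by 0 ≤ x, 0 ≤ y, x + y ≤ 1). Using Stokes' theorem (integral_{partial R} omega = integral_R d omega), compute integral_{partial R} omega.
integral_(partial R) omega = 11/6

Stokes: integral_partial_R omega = integral_R d omega with d omega = (∂Q/∂x - ∂P/∂y) dx ∧ dy.
  ∂Q/∂x = 3*y
  ∂P/∂y = -2*x - 2
  integrand = ∂Q/∂x - ∂P/∂y = 2*x + 3*y + 2.
Integrating over R: integral_0^1 integral_0^{1-x} (2*x + 3*y + 2) dy dx = 11/6.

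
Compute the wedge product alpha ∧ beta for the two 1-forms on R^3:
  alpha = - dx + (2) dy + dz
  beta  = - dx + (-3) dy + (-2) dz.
alpha ∧ beta = (5) dx ∧ dy + (3) dx ∧ dz + (-1) dy ∧ dz

Distribute the wedge, using dx_i ∧ dx_j = -dx_j ∧ dx_i and dx_i ∧ dx_i = 0. For each pair (i, j) with i < j, the coefficient of dx_i ∧ dx_j in alpha ∧ beta is (alpha_i * beta_j - alpha_j * beta_i). Collecting: alpha ∧ beta = (5) dx ∧ dy + (3) dx ∧ dz + (-1) dy ∧ dz.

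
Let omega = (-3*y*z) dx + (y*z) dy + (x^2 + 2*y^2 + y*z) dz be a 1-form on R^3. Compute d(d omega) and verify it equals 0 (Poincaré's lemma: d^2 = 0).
d(d omega) = 0

Step 1: d omega = sum_{i<j} (∂f_j/∂x_i - ∂f_i/∂x_j) dx_i ∧ dx_j:
  coeff of dx ∧ dy: 3*z
  coeff of dx ∧ dz: 2*x + 3*y
  coeff of dy ∧ dz: 3*y + z
Step 2: Apply d again to each 2-form coefficient. The only possible 3-form in R^3 is dx ∧ dy ∧ dz, with coefficient
  ∂(coeff of dy∧dz)/∂x - ∂(coeff of dx∧dz)/∂y + ∂(coeff of dx∧dy)/∂z
  = ∂/∂x (3*y + z) - ∂/∂y (2*x + 3*y) + ∂/∂z (3*z).
Each of these terms simplifies to sums of mixed partials that cancel in pairs. The result is 0 (by equality of mixed partials for smooth functions — Schwarz / Clairaut).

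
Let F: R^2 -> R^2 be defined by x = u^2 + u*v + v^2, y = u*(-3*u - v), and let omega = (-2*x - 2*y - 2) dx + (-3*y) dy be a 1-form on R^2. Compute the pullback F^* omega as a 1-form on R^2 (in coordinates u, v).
F^* omega = (-46*u^3 - 23*u^2*v - 7*u*v^2 - 4*u - 2*v^3 - 2*v) du + (-5*u^3 + 5*u^2*v - 2*u*v^2 - 2*u - 4*v^3 - 4*v) dv

Using F^*(f dg) = (f ∘ F) d(g ∘ F), substitute each coordinate x_i by F_i(u, v) in f_i, and replace dx_i by d F_i = (∂F_i/∂u) du + (∂F_i/∂v) dv.
  For the x component: f_1(F) = 4*u^2 - 2*v^2 - 2; d F_1 = (2*u + v) du + (u + 2*v) dv
  For the y component: f_2(F) = 3*u*(3*u + v); d F_2 = (-6*u - v) du + (-u) dv
Combining and collecting du, dv coefficients:
  coeff of du: -46*u^3 - 23*u^2*v - 7*u*v^2 - 4*u - 2*v^3 - 2*v
  coeff of dv: -5*u^3 + 5*u^2*v - 2*u*v^2 - 2*u - 4*v^3 - 4*v
F^* omega = (-46*u^3 - 23*u^2*v - 7*u*v^2 - 4*u - 2*v^3 - 2*v) du + (-5*u^3 + 5*u^2*v - 2*u*v^2 - 2*u - 4*v^3 - 4*v) dv.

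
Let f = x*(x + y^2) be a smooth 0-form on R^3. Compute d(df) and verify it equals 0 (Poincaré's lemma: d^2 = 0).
d(df) = 0

Step 1: df = sum_i (∂f/∂x_i) dx_i = (2*x + y^2) dx + (2*x*y) dy + (0) dz.
Step 2: Apply d again. Using the 1-form formula, the coefficient of dx ∧ dy in d(df) is ∂^2 f/∂x ∂y - ∂^2 f/∂y ∂x = (2*y) - (2*y) = 0 (equality of mixed partials for smooth f).
Similarly for dx ∧ dz and dy ∧ dz — all coefficients vanish. So d(df) = 0.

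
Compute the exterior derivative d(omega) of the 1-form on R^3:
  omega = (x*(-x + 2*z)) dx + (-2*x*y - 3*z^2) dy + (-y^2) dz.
d(omega) = (-2*y) dx ∧ dy + (-2*x) dx ∧ dz + (-2*y + 6*z) dy ∧ dz

For a 1-form omega = sum_i f_i dx_i, the exterior derivative is
  d(omega) = sum_{i < j} (∂f_j/∂x_i - ∂f_i/∂x_j) dx_i ∧ dx_j.
  coefficient of dx ∧ dy: ∂f_2/∂x - ∂f_1/∂y = ∂(-2*x*y - 3*z^2)/∂x - ∂(x*(-x + 2*z))/∂y = -2*y
  coefficient of dx ∧ dz: ∂f_3/∂x - ∂f_1/∂z = ∂(-y^2)/∂x - ∂(x*(-x + 2*z))/∂z = -2*x
  coefficient of dy ∧ dz: ∂f_3/∂y - ∂f_2/∂z = ∂(-y^2)/∂y - ∂(-2*x*y - 3*z^2)/∂z = -2*y + 6*z
Assembling: d(omega) = (-2*y) dx ∧ dy + (-2*x) dx ∧ dz + (-2*y + 6*z) dy ∧ dz.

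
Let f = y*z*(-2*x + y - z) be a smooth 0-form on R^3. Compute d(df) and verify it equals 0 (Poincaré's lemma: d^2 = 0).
d(df) = 0

Step 1: df = sum_i (∂f/∂x_i) dx_i = (-2*y*z) dx + (z*(-2*x + 2*y - z)) dy + (y*(-2*x + y - 2*z)) dz.
Step 2: Apply d again. Using the 1-form formula, the coefficient of dx ∧ dy in d(df) is ∂^2 f/∂x ∂y - ∂^2 f/∂y ∂x = (-2*z) - (-2*z) = 0 (equality of mixed partials for smooth f).
Similarly for dx ∧ dz and dy ∧ dz — all coefficients vanish. So d(df) = 0.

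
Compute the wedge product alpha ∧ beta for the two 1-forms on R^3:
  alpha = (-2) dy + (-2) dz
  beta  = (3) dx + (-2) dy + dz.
alpha ∧ beta = (6) dx ∧ dy + (-6) dy ∧ dz + (6) dx ∧ dz

Distribute the wedge, using dx_i ∧ dx_j = -dx_j ∧ dx_i and dx_i ∧ dx_i = 0. For each pair (i, j) with i < j, the coefficient of dx_i ∧ dx_j in alpha ∧ beta is (alpha_i * beta_j - alpha_j * beta_i). Collecting: alpha ∧ beta = (6) dx ∧ dy + (-6) dy ∧ dz + (6) dx ∧ dz.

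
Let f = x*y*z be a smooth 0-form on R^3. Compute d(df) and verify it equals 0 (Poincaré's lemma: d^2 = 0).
d(df) = 0

Step 1: df = sum_i (∂f/∂x_i) dx_i = (y*z) dx + (x*z) dy + (x*y) dz.
Step 2: Apply d again. Using the 1-form formula, the coefficient of dx ∧ dy in d(df) is ∂^2 f/∂x ∂y - ∂^2 f/∂y ∂x = (z) - (z) = 0 (equality of mixed partials for smooth f).
Similarly for dx ∧ dz and dy ∧ dz — all coefficients vanish. So d(df) = 0.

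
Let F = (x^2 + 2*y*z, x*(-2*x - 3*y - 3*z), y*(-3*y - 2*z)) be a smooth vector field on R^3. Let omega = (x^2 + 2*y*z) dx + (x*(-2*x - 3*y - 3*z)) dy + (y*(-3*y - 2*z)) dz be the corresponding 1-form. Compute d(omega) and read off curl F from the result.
d(omega) = (3*x - 6*y - 2*z) dy ∧ dz + (2*y) dz ∧ dx + (-4*x - 3*y - 5*z) dx ∧ dy; curl F = (3*x - 6*y - 2*z, 2*y, -4*x - 3*y - 5*z)

d omega = sum_{i<j} (∂f_j/∂x_i - ∂f_i/∂x_j) dx_i ∧ dx_j. Under the identification (dy ∧ dz, dz ∧ dx, dx ∧ dy) ↔ (e_x, e_y, e_z), the coefficients are exactly the components of curl F. Compute:
  ∂R/∂y - ∂Q/∂z = (-6*y - 2*z) - (-3*x) = 3*x - 6*y - 2*z
  ∂P/∂z - ∂R/∂x = (2*y) - (0) = 2*y
  ∂Q/∂x - ∂P/∂y = (-4*x - 3*y - 3*z) - (2*z) = -4*x - 3*y - 5*z.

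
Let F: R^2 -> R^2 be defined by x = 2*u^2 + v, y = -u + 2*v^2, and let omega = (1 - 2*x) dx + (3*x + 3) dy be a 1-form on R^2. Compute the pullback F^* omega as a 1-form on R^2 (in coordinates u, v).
F^* omega = (-16*u^3 - 6*u^2 - 8*u*v + 4*u - 3*v - 3) du + (24*u^2*v - 4*u^2 + 12*v^2 + 10*v + 1) dv

Using F^*(f dg) = (f ∘ F) d(g ∘ F), substitute each coordinate x_i by F_i(u, v) in f_i, and replace dx_i by d F_i = (∂F_i/∂u) du + (∂F_i/∂v) dv.
  For the x component: f_1(F) = -4*u^2 - 2*v + 1; d F_1 = (4*u) du + (1) dv
  For the y component: f_2(F) = 6*u^2 + 3*v + 3; d F_2 = (-1) du + (4*v) dv
Combining and collecting du, dv coefficients:
  coeff of du: -16*u^3 - 6*u^2 - 8*u*v + 4*u - 3*v - 3
  coeff of dv: 24*u^2*v - 4*u^2 + 12*v^2 + 10*v + 1
F^* omega = (-16*u^3 - 6*u^2 - 8*u*v + 4*u - 3*v - 3) du + (24*u^2*v - 4*u^2 + 12*v^2 + 10*v + 1) dv.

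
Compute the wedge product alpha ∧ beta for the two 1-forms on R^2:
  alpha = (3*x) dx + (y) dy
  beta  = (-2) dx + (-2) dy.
alpha ∧ beta = (-6*x + 2*y) dx ∧ dy

Distribute the wedge, using dx_i ∧ dx_j = -dx_j ∧ dx_i and dx_i ∧ dx_i = 0. For each pair (i, j) with i < j, the coefficient of dx_i ∧ dx_j in alpha ∧ beta is (alpha_i * beta_j - alpha_j * beta_i). Collecting: alpha ∧ beta = (-6*x + 2*y) dx ∧ dy.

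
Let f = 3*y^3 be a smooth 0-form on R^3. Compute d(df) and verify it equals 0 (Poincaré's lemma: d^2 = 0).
d(df) = 0

Step 1: df = sum_i (∂f/∂x_i) dx_i = (0) dx + (9*y^2) dy + (0) dz.
Step 2: Apply d again. Using the 1-form formula, the coefficient of dx ∧ dy in d(df) is ∂^2 f/∂x ∂y - ∂^2 f/∂y ∂x = (0) - (0) = 0 (equality of mixed partials for smooth f).
Similarly for dx ∧ dz and dy ∧ dz — all coefficients vanish. So d(df) = 0.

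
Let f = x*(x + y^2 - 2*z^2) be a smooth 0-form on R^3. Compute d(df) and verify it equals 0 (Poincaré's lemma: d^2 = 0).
d(df) = 0

Step 1: df = sum_i (∂f/∂x_i) dx_i = (2*x + y^2 - 2*z^2) dx + (2*x*y) dy + (-4*x*z) dz.
Step 2: Apply d again. Using the 1-form formula, the coefficient of dx ∧ dy in d(df) is ∂^2 f/∂x ∂y - ∂^2 f/∂y ∂x = (2*y) - (2*y) = 0 (equality of mixed partials for smooth f).
Similarly for dx ∧ dz and dy ∧ dz — all coefficients vanish. So d(df) = 0.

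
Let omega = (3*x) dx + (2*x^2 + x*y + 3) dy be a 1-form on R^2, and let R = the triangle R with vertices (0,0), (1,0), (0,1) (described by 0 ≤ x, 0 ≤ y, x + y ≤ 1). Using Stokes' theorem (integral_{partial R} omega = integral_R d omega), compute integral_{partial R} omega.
integral_(partial R) omega = 5/6

Stokes: integral_partial_R omega = integral_R d omega with d omega = (∂Q/∂x - ∂P/∂y) dx ∧ dy.
  ∂Q/∂x = 4*x + y
  ∂P/∂y = 0
  integrand = ∂Q/∂x - ∂P/∂y = 4*x + y.
Integrating over R: integral_0^1 integral_0^{1-x} (4*x + y) dy dx = 5/6.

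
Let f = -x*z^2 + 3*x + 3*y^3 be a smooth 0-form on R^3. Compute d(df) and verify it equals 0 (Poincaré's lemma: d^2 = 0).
d(df) = 0

Step 1: df = sum_i (∂f/∂x_i) dx_i = (3 - z^2) dx + (9*y^2) dy + (-2*x*z) dz.
Step 2: Apply d again. Using the 1-form formula, the coefficient of dx ∧ dy in d(df) is ∂^2 f/∂x ∂y - ∂^2 f/∂y ∂x = (0) - (0) = 0 (equality of mixed partials for smooth f).
Similarly for dx ∧ dz and dy ∧ dz — all coefficients vanish. So d(df) = 0.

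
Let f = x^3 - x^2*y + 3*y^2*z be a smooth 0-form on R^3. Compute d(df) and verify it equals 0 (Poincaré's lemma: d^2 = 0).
d(df) = 0

Step 1: df = sum_i (∂f/∂x_i) dx_i = (x*(3*x - 2*y)) dx + (-x^2 + 6*y*z) dy + (3*y^2) dz.
Step 2: Apply d again. Using the 1-form formula, the coefficient of dx ∧ dy in d(df) is ∂^2 f/∂x ∂y - ∂^2 f/∂y ∂x = (-2*x) - (-2*x) = 0 (equality of mixed partials for smooth f).
Similarly for dx ∧ dz and dy ∧ dz — all coefficients vanish. So d(df) = 0.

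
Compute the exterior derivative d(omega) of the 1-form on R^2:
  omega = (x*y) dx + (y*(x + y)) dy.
d(omega) = (-x + y) dx ∧ dy

For a 1-form omega = sum_i f_i dx_i, the exterior derivative is
  d(omega) = sum_{i < j} (∂f_j/∂x_i - ∂f_i/∂x_j) dx_i ∧ dx_j.
  coefficient of dx ∧ dy: ∂f_2/∂x - ∂f_1/∂y = ∂(y*(x + y))/∂x - ∂(x*y)/∂y = -x + y
Assembling: d(omega) = (-x + y) dx ∧ dy.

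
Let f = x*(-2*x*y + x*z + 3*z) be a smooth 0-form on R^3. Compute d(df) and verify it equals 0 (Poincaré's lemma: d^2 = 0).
d(df) = 0

Step 1: df = sum_i (∂f/∂x_i) dx_i = (-4*x*y + 2*x*z + 3*z) dx + (-2*x^2) dy + (x*(x + 3)) dz.
Step 2: Apply d again. Using the 1-form formula, the coefficient of dx ∧ dy in d(df) is ∂^2 f/∂x ∂y - ∂^2 f/∂y ∂x = (-4*x) - (-4*x) = 0 (equality of mixed partials for smooth f).
Similarly for dx ∧ dz and dy ∧ dz — all coefficients vanish. So d(df) = 0.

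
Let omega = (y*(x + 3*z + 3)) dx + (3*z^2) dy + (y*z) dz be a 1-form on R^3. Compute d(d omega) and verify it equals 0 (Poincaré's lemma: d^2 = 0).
d(d omega) = 0

Step 1: d omega = sum_{i<j} (∂f_j/∂x_i - ∂f_i/∂x_j) dx_i ∧ dx_j:
  coeff of dx ∧ dy: -x - 3*z - 3
  coeff of dx ∧ dz: -3*y
  coeff of dy ∧ dz: -5*z
Step 2: Apply d again to each 2-form coefficient. The only possible 3-form in R^3 is dx ∧ dy ∧ dz, with coefficient
  ∂(coeff of dy∧dz)/∂x - ∂(coeff of dx∧dz)/∂y + ∂(coeff of dx∧dy)/∂z
  = ∂/∂x (-5*z) - ∂/∂y (-3*y) + ∂/∂z (-x - 3*z - 3).
Each of these terms simplifies to sums of mixed partials that cancel in pairs. The result is 0 (by equality of mixed partials for smooth functions — Schwarz / Clairaut).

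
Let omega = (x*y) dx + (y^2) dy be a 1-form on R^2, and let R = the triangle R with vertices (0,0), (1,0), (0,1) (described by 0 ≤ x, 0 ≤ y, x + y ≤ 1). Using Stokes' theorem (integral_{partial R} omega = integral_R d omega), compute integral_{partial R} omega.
integral_(partial R) omega = -1/6

Stokes: integral_partial_R omega = integral_R d omega with d omega = (∂Q/∂x - ∂P/∂y) dx ∧ dy.
  ∂Q/∂x = 0
  ∂P/∂y = x
  integrand = ∂Q/∂x - ∂P/∂y = -x.
Integrating over R: integral_0^1 integral_0^{1-x} (-x) dy dx = -1/6.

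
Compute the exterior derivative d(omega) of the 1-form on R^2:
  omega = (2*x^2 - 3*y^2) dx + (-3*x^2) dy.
d(omega) = (-6*x + 6*y) dx ∧ dy

For a 1-form omega = sum_i f_i dx_i, the exterior derivative is
  d(omega) = sum_{i < j} (∂f_j/∂x_i - ∂f_i/∂x_j) dx_i ∧ dx_j.
  coefficient of dx ∧ dy: ∂f_2/∂x - ∂f_1/∂y = ∂(-3*x^2)/∂x - ∂(2*x^2 - 3*y^2)/∂y = -6*x + 6*y
Assembling: d(omega) = (-6*x + 6*y) dx ∧ dy.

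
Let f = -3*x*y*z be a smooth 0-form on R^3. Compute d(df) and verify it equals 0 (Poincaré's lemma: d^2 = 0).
d(df) = 0

Step 1: df = sum_i (∂f/∂x_i) dx_i = (-3*y*z) dx + (-3*x*z) dy + (-3*x*y) dz.
Step 2: Apply d again. Using the 1-form formula, the coefficient of dx ∧ dy in d(df) is ∂^2 f/∂x ∂y - ∂^2 f/∂y ∂x = (-3*z) - (-3*z) = 0 (equality of mixed partials for smooth f).
Similarly for dx ∧ dz and dy ∧ dz — all coefficients vanish. So d(df) = 0.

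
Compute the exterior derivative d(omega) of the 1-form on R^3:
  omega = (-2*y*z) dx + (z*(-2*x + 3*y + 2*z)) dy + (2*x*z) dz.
d(omega) = (2*y + 2*z) dx ∧ dz + (2*x - 3*y - 4*z) dy ∧ dz

For a 1-form omega = sum_i f_i dx_i, the exterior derivative is
  d(omega) = sum_{i < j} (∂f_j/∂x_i - ∂f_i/∂x_j) dx_i ∧ dx_j.
  coefficient of dx ∧ dz: ∂f_3/∂x - ∂f_1/∂z = ∂(2*x*z)/∂x - ∂(-2*y*z)/∂z = 2*y + 2*z
  coefficient of dy ∧ dz: ∂f_3/∂y - ∂f_2/∂z = ∂(2*x*z)/∂y - ∂(z*(-2*x + 3*y + 2*z))/∂z = 2*x - 3*y - 4*z
Assembling: d(omega) = (2*y + 2*z) dx ∧ dz + (2*x - 3*y - 4*z) dy ∧ dz.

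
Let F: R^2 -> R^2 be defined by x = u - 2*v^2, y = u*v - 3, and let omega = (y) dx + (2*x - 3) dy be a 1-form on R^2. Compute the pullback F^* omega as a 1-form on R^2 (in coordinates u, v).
F^* omega = (3*u*v - 4*v^3 - 3*v - 3) du + (2*u^2 - 8*u*v^2 - 3*u + 12*v) dv

Using F^*(f dg) = (f ∘ F) d(g ∘ F), substitute each coordinate x_i by F_i(u, v) in f_i, and replace dx_i by d F_i = (∂F_i/∂u) du + (∂F_i/∂v) dv.
  For the x component: f_1(F) = u*v - 3; d F_1 = (1) du + (-4*v) dv
  For the y component: f_2(F) = 2*u - 4*v^2 - 3; d F_2 = (v) du + (u) dv
Combining and collecting du, dv coefficients:
  coeff of du: 3*u*v - 4*v^3 - 3*v - 3
  coeff of dv: 2*u^2 - 8*u*v^2 - 3*u + 12*v
F^* omega = (3*u*v - 4*v^3 - 3*v - 3) du + (2*u^2 - 8*u*v^2 - 3*u + 12*v) dv.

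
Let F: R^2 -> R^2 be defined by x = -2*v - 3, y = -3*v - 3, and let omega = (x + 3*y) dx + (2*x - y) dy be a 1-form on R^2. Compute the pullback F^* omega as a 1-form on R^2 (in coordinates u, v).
F^* omega = (25*v + 33) dv

Using F^*(f dg) = (f ∘ F) d(g ∘ F), substitute each coordinate x_i by F_i(u, v) in f_i, and replace dx_i by d F_i = (∂F_i/∂u) du + (∂F_i/∂v) dv.
  For the x component: f_1(F) = -11*v - 12; d F_1 = (0) du + (-2) dv
  For the y component: f_2(F) = -v - 3; d F_2 = (0) du + (-3) dv
Combining and collecting du, dv coefficients:
  coeff of du: 0
  coeff of dv: 25*v + 33
F^* omega = (25*v + 33) dv.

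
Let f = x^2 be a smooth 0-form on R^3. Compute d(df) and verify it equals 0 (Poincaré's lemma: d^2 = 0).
d(df) = 0

Step 1: df = sum_i (∂f/∂x_i) dx_i = (2*x) dx + (0) dy + (0) dz.
Step 2: Apply d again. Using the 1-form formula, the coefficient of dx ∧ dy in d(df) is ∂^2 f/∂x ∂y - ∂^2 f/∂y ∂x = (0) - (0) = 0 (equality of mixed partials for smooth f).
Similarly for dx ∧ dz and dy ∧ dz — all coefficients vanish. So d(df) = 0.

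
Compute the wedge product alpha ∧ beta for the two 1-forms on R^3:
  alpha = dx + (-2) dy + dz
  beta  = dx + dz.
alpha ∧ beta = (2) dx ∧ dy + (-2) dy ∧ dz

Distribute the wedge, using dx_i ∧ dx_j = -dx_j ∧ dx_i and dx_i ∧ dx_i = 0. For each pair (i, j) with i < j, the coefficient of dx_i ∧ dx_j in alpha ∧ beta is (alpha_i * beta_j - alpha_j * beta_i). Collecting: alpha ∧ beta = (2) dx ∧ dy + (-2) dy ∧ dz.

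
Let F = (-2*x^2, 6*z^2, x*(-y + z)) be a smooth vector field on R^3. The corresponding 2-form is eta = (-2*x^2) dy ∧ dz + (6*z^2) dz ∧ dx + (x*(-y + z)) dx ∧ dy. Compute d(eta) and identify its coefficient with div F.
d(eta) = (-3*x) dx ∧ dy ∧ dz; div F = -3*x

For a 2-form in R^3 of the form above, applying d gives a 3-form with coefficient ∂P/∂x + ∂Q/∂y + ∂R/∂z:
  ∂P/∂x = -4*x
  ∂Q/∂y = 0
  ∂R/∂z = x
Sum = -3*x, which is exactly div F.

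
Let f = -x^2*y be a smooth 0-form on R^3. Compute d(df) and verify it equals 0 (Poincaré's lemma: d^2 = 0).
d(df) = 0

Step 1: df = sum_i (∂f/∂x_i) dx_i = (-2*x*y) dx + (-x^2) dy + (0) dz.
Step 2: Apply d again. Using the 1-form formula, the coefficient of dx ∧ dy in d(df) is ∂^2 f/∂x ∂y - ∂^2 f/∂y ∂x = (-2*x) - (-2*x) = 0 (equality of mixed partials for smooth f).
Similarly for dx ∧ dz and dy ∧ dz — all coefficients vanish. So d(df) = 0.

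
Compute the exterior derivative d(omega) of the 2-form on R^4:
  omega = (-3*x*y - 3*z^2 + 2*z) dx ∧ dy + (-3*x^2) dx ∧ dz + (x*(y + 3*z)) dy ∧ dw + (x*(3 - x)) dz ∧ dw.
d(omega) = (2 - 6*z) dx ∧ dy ∧ dz + (y + 3*z) dx ∧ dy ∧ dw + (-3*x) dy ∧ dz ∧ dw + (3 - 2*x) dx ∧ dz ∧ dw

For a 2-form omega = sum_{i<j} g_{ij} dx_i ∧ dx_j, the exterior derivative is
  d(omega) = sum_{i<j} d(g_{ij}) ∧ dx_i ∧ dx_j = sum_{i<j, k} (∂g_{ij}/∂x_k) dx_k ∧ dx_i ∧ dx_j.
Expand each term, using dx_k ∧ dx_i ∧ dx_j = sgn(permutation) dx_{(a)} ∧ dx_{(b)} ∧ dx_{(c)} with (a < b < c) sorted:
  d(-3*x*y - 3*z^2 + 2*z) includes (∂/∂z)(-3*x*y - 3*z^2 + 2*z) dz = (2 - 6*z) dz, which multiplied by dx ∧ dy gives (2 - 6*z) dx ∧ dy ∧ dz
  d(x*(y + 3*z)) includes (∂/∂x)(x*(y + 3*z)) dx = (y + 3*z) dx, which multiplied by dy ∧ dw gives (y + 3*z) dx ∧ dy ∧ dw
  d(x*(y + 3*z)) includes (∂/∂z)(x*(y + 3*z)) dz = (3*x) dz, which multiplied by dy ∧ dw gives (-3*x) dy ∧ dz ∧ dw
  d(x*(3 - x)) includes (∂/∂x)(x*(3 - x)) dx = (3 - 2*x) dx, which multiplied by dz ∧ dw gives (3 - 2*x) dx ∧ dz ∧ dw
Collecting like 3-forms: d(omega) = (2 - 6*z) dx ∧ dy ∧ dz + (y + 3*z) dx ∧ dy ∧ dw + (-3*x) dy ∧ dz ∧ dw + (3 - 2*x) dx ∧ dz ∧ dw.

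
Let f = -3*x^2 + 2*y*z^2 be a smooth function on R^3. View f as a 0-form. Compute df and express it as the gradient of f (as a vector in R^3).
df = (-6*x) dx + (2*z^2) dy + (4*y*z) dz; grad f = (-6*x, 2*z^2, 4*y*z)

For a 0-form f, d f = (∂f/∂x) dx + (∂f/∂y) dy + (∂f/∂z) dz. The components of the vector representation are exactly the entries of grad f in Cartesian coordinates:
  ∂f/∂x = -6*x
  ∂f/∂y = 2*z^2
  ∂f/∂z = 4*y*z.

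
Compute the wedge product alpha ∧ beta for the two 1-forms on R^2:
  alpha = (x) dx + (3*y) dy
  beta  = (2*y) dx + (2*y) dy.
alpha ∧ beta = (2*y*(x - 3*y)) dx ∧ dy

Distribute the wedge, using dx_i ∧ dx_j = -dx_j ∧ dx_i and dx_i ∧ dx_i = 0. For each pair (i, j) with i < j, the coefficient of dx_i ∧ dx_j in alpha ∧ beta is (alpha_i * beta_j - alpha_j * beta_i). Collecting: alpha ∧ beta = (2*y*(x - 3*y)) dx ∧ dy.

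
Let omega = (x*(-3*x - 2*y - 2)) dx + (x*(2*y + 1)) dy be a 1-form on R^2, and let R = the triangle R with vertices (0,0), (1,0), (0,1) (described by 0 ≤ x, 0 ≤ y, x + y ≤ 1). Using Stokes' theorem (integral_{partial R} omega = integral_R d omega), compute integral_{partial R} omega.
integral_(partial R) omega = 7/6

Stokes: integral_partial_R omega = integral_R d omega with d omega = (∂Q/∂x - ∂P/∂y) dx ∧ dy.
  ∂Q/∂x = 2*y + 1
  ∂P/∂y = -2*x
  integrand = ∂Q/∂x - ∂P/∂y = 2*x + 2*y + 1.
Integrating over R: integral_0^1 integral_0^{1-x} (2*x + 2*y + 1) dy dx = 7/6.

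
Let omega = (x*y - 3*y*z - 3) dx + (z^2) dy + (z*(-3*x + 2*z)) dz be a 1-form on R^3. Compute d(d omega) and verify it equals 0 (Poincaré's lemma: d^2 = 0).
d(d omega) = 0

Step 1: d omega = sum_{i<j} (∂f_j/∂x_i - ∂f_i/∂x_j) dx_i ∧ dx_j:
  coeff of dx ∧ dy: -x + 3*z
  coeff of dx ∧ dz: 3*y - 3*z
  coeff of dy ∧ dz: -2*z
Step 2: Apply d again to each 2-form coefficient. The only possible 3-form in R^3 is dx ∧ dy ∧ dz, with coefficient
  ∂(coeff of dy∧dz)/∂x - ∂(coeff of dx∧dz)/∂y + ∂(coeff of dx∧dy)/∂z
  = ∂/∂x (-2*z) - ∂/∂y (3*y - 3*z) + ∂/∂z (-x + 3*z).
Each of these terms simplifies to sums of mixed partials that cancel in pairs. The result is 0 (by equality of mixed partials for smooth functions — Schwarz / Clairaut).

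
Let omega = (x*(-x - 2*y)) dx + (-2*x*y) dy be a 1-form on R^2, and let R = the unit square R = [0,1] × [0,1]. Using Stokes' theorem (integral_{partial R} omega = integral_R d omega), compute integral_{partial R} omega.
integral_(partial R) omega = 0

Stokes: integral_partial_R omega = integral_R d omega with d omega = (∂Q/∂x - ∂P/∂y) dx ∧ dy.
  ∂Q/∂x = -2*y
  ∂P/∂y = -2*x
  integrand = ∂Q/∂x - ∂P/∂y = 2*x - 2*y.
Integrating over R: integral_0^1 integral_0^1 (2*x - 2*y) dx dy = 0.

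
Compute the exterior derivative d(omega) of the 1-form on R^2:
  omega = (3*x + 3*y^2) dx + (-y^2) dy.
d(omega) = (-6*y) dx ∧ dy

For a 1-form omega = sum_i f_i dx_i, the exterior derivative is
  d(omega) = sum_{i < j} (∂f_j/∂x_i - ∂f_i/∂x_j) dx_i ∧ dx_j.
  coefficient of dx ∧ dy: ∂f_2/∂x - ∂f_1/∂y = ∂(-y^2)/∂x - ∂(3*x + 3*y^2)/∂y = -6*y
Assembling: d(omega) = (-6*y) dx ∧ dy.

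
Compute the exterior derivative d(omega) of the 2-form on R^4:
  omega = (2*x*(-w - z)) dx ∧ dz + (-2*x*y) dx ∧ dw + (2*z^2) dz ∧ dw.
d(omega) = (-2*x) dx ∧ dz ∧ dw + (2*x) dx ∧ dy ∧ dw

For a 2-form omega = sum_{i<j} g_{ij} dx_i ∧ dx_j, the exterior derivative is
  d(omega) = sum_{i<j} d(g_{ij}) ∧ dx_i ∧ dx_j = sum_{i<j, k} (∂g_{ij}/∂x_k) dx_k ∧ dx_i ∧ dx_j.
Expand each term, using dx_k ∧ dx_i ∧ dx_j = sgn(permutation) dx_{(a)} ∧ dx_{(b)} ∧ dx_{(c)} with (a < b < c) sorted:
  d(2*x*(-w - z)) includes (∂/∂w)(2*x*(-w - z)) dw = (-2*x) dw, which multiplied by dx ∧ dz gives (-2*x) dx ∧ dz ∧ dw
  d(-2*x*y) includes (∂/∂y)(-2*x*y) dy = (-2*x) dy, which multiplied by dx ∧ dw gives (2*x) dx ∧ dy ∧ dw
Collecting like 3-forms: d(omega) = (-2*x) dx ∧ dz ∧ dw + (2*x) dx ∧ dy ∧ dw.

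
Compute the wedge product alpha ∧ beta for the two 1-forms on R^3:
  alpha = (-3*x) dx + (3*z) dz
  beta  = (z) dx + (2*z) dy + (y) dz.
alpha ∧ beta = (-6*x*z) dx ∧ dy + (-3*x*y - 3*z^2) dx ∧ dz + (-6*z^2) dy ∧ dz

Distribute the wedge, using dx_i ∧ dx_j = -dx_j ∧ dx_i and dx_i ∧ dx_i = 0. For each pair (i, j) with i < j, the coefficient of dx_i ∧ dx_j in alpha ∧ beta is (alpha_i * beta_j - alpha_j * beta_i). Collecting: alpha ∧ beta = (-6*x*z) dx ∧ dy + (-3*x*y - 3*z^2) dx ∧ dz + (-6*z^2) dy ∧ dz.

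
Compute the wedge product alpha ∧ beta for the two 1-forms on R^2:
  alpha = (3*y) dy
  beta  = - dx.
alpha ∧ beta = (3*y) dx ∧ dy

Distribute the wedge, using dx_i ∧ dx_j = -dx_j ∧ dx_i and dx_i ∧ dx_i = 0. For each pair (i, j) with i < j, the coefficient of dx_i ∧ dx_j in alpha ∧ beta is (alpha_i * beta_j - alpha_j * beta_i). Collecting: alpha ∧ beta = (3*y) dx ∧ dy.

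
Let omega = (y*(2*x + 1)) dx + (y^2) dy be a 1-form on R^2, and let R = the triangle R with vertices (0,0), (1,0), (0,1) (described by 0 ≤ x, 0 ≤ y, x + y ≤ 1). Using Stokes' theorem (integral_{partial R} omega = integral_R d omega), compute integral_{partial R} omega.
integral_(partial R) omega = -5/6

Stokes: integral_partial_R omega = integral_R d omega with d omega = (∂Q/∂x - ∂P/∂y) dx ∧ dy.
  ∂Q/∂x = 0
  ∂P/∂y = 2*x + 1
  integrand = ∂Q/∂x - ∂P/∂y = -2*x - 1.
Integrating over R: integral_0^1 integral_0^{1-x} (-2*x - 1) dy dx = -5/6.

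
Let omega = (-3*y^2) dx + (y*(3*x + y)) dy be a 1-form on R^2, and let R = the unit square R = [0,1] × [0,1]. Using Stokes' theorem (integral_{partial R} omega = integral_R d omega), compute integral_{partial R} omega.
integral_(partial R) omega = 9/2

Stokes: integral_partial_R omega = integral_R d omega with d omega = (∂Q/∂x - ∂P/∂y) dx ∧ dy.
  ∂Q/∂x = 3*y
  ∂P/∂y = -6*y
  integrand = ∂Q/∂x - ∂P/∂y = 9*y.
Integrating over R: integral_0^1 integral_0^1 (9*y) dx dy = 9/2.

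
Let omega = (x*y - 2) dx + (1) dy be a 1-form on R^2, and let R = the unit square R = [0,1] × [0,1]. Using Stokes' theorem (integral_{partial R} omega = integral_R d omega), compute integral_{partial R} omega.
integral_(partial R) omega = -1/2

Stokes: integral_partial_R omega = integral_R d omega with d omega = (∂Q/∂x - ∂P/∂y) dx ∧ dy.
  ∂Q/∂x = 0
  ∂P/∂y = x
  integrand = ∂Q/∂x - ∂P/∂y = -x.
Integrating over R: integral_0^1 integral_0^1 (-x) dx dy = -1/2.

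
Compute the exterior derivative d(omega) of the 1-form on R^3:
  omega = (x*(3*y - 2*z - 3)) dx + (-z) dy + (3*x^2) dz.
d(omega) = (-3*x) dx ∧ dy + (8*x) dx ∧ dz + (1) dy ∧ dz

For a 1-form omega = sum_i f_i dx_i, the exterior derivative is
  d(omega) = sum_{i < j} (∂f_j/∂x_i - ∂f_i/∂x_j) dx_i ∧ dx_j.
  coefficient of dx ∧ dy: ∂f_2/∂x - ∂f_1/∂y = ∂(-z)/∂x - ∂(x*(3*y - 2*z - 3))/∂y = -3*x
  coefficient of dx ∧ dz: ∂f_3/∂x - ∂f_1/∂z = ∂(3*x^2)/∂x - ∂(x*(3*y - 2*z - 3))/∂z = 8*x
  coefficient of dy ∧ dz: ∂f_3/∂y - ∂f_2/∂z = ∂(3*x^2)/∂y - ∂(-z)/∂z = 1
Assembling: d(omega) = (-3*x) dx ∧ dy + (8*x) dx ∧ dz + (1) dy ∧ dz.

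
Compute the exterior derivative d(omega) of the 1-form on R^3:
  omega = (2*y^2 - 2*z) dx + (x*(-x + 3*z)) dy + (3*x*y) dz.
d(omega) = (-2*x - 4*y + 3*z) dx ∧ dy + (3*y + 2) dx ∧ dz

For a 1-form omega = sum_i f_i dx_i, the exterior derivative is
  d(omega) = sum_{i < j} (∂f_j/∂x_i - ∂f_i/∂x_j) dx_i ∧ dx_j.
  coefficient of dx ∧ dy: ∂f_2/∂x - ∂f_1/∂y = ∂(x*(-x + 3*z))/∂x - ∂(2*y^2 - 2*z)/∂y = -2*x - 4*y + 3*z
  coefficient of dx ∧ dz: ∂f_3/∂x - ∂f_1/∂z = ∂(3*x*y)/∂x - ∂(2*y^2 - 2*z)/∂z = 3*y + 2
Assembling: d(omega) = (-2*x - 4*y + 3*z) dx ∧ dy + (3*y + 2) dx ∧ dz.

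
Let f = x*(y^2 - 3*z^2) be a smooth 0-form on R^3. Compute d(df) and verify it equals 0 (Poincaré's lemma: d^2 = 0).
d(df) = 0

Step 1: df = sum_i (∂f/∂x_i) dx_i = (y^2 - 3*z^2) dx + (2*x*y) dy + (-6*x*z) dz.
Step 2: Apply d again. Using the 1-form formula, the coefficient of dx ∧ dy in d(df) is ∂^2 f/∂x ∂y - ∂^2 f/∂y ∂x = (2*y) - (2*y) = 0 (equality of mixed partials for smooth f).
Similarly for dx ∧ dz and dy ∧ dz — all coefficients vanish. So d(df) = 0.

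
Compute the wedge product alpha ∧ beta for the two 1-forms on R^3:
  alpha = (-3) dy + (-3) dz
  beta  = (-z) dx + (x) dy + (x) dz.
alpha ∧ beta = (-3*z) dx ∧ dy + (-3*z) dx ∧ dz

Distribute the wedge, using dx_i ∧ dx_j = -dx_j ∧ dx_i and dx_i ∧ dx_i = 0. For each pair (i, j) with i < j, the coefficient of dx_i ∧ dx_j in alpha ∧ beta is (alpha_i * beta_j - alpha_j * beta_i). Collecting: alpha ∧ beta = (-3*z) dx ∧ dy + (-3*z) dx ∧ dz.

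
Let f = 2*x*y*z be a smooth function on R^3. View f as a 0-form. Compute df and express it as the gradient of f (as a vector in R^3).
df = (2*y*z) dx + (2*x*z) dy + (2*x*y) dz; grad f = (2*y*z, 2*x*z, 2*x*y)

For a 0-form f, d f = (∂f/∂x) dx + (∂f/∂y) dy + (∂f/∂z) dz. The components of the vector representation are exactly the entries of grad f in Cartesian coordinates:
  ∂f/∂x = 2*y*z
  ∂f/∂y = 2*x*z
  ∂f/∂z = 2*x*y.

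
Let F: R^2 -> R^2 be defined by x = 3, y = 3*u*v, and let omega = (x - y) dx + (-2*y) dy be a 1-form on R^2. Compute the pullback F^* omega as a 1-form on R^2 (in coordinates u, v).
F^* omega = (-18*u*v^2) du + (-18*u^2*v) dv

Using F^*(f dg) = (f ∘ F) d(g ∘ F), substitute each coordinate x_i by F_i(u, v) in f_i, and replace dx_i by d F_i = (∂F_i/∂u) du + (∂F_i/∂v) dv.
  For the x component: f_1(F) = -3*u*v + 3; d F_1 = (0) du + (0) dv
  For the y component: f_2(F) = -6*u*v; d F_2 = (3*v) du + (3*u) dv
Combining and collecting du, dv coefficients:
  coeff of du: -18*u*v^2
  coeff of dv: -18*u^2*v
F^* omega = (-18*u*v^2) du + (-18*u^2*v) dv.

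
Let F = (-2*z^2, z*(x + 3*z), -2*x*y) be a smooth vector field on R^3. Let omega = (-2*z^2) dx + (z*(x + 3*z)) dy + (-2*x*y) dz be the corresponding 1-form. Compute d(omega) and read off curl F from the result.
d(omega) = (-3*x - 6*z) dy ∧ dz + (2*y - 4*z) dz ∧ dx + (z) dx ∧ dy; curl F = (-3*x - 6*z, 2*y - 4*z, z)

d omega = sum_{i<j} (∂f_j/∂x_i - ∂f_i/∂x_j) dx_i ∧ dx_j. Under the identification (dy ∧ dz, dz ∧ dx, dx ∧ dy) ↔ (e_x, e_y, e_z), the coefficients are exactly the components of curl F. Compute:
  ∂R/∂y - ∂Q/∂z = (-2*x) - (x + 6*z) = -3*x - 6*z
  ∂P/∂z - ∂R/∂x = (-4*z) - (-2*y) = 2*y - 4*z
  ∂Q/∂x - ∂P/∂y = (z) - (0) = z.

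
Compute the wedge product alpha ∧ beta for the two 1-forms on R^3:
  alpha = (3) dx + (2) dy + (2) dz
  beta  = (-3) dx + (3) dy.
alpha ∧ beta = (15) dx ∧ dy + (6) dx ∧ dz + (-6) dy ∧ dz

Distribute the wedge, using dx_i ∧ dx_j = -dx_j ∧ dx_i and dx_i ∧ dx_i = 0. For each pair (i, j) with i < j, the coefficient of dx_i ∧ dx_j in alpha ∧ beta is (alpha_i * beta_j - alpha_j * beta_i). Collecting: alpha ∧ beta = (15) dx ∧ dy + (6) dx ∧ dz + (-6) dy ∧ dz.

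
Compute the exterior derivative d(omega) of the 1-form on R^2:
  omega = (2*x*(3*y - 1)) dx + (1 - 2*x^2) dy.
d(omega) = (-10*x) dx ∧ dy

For a 1-form omega = sum_i f_i dx_i, the exterior derivative is
  d(omega) = sum_{i < j} (∂f_j/∂x_i - ∂f_i/∂x_j) dx_i ∧ dx_j.
  coefficient of dx ∧ dy: ∂f_2/∂x - ∂f_1/∂y = ∂(1 - 2*x^2)/∂x - ∂(2*x*(3*y - 1))/∂y = -10*x
Assembling: d(omega) = (-10*x) dx ∧ dy.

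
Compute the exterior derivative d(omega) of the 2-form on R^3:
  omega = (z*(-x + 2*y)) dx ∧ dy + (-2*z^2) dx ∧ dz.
d(omega) = (-x + 2*y) dx ∧ dy ∧ dz

For a 2-form omega = sum_{i<j} g_{ij} dx_i ∧ dx_j, the exterior derivative is
  d(omega) = sum_{i<j} d(g_{ij}) ∧ dx_i ∧ dx_j = sum_{i<j, k} (∂g_{ij}/∂x_k) dx_k ∧ dx_i ∧ dx_j.
Expand each term, using dx_k ∧ dx_i ∧ dx_j = sgn(permutation) dx_{(a)} ∧ dx_{(b)} ∧ dx_{(c)} with (a < b < c) sorted:
  d(z*(-x + 2*y)) includes (∂/∂z)(z*(-x + 2*y)) dz = (-x + 2*y) dz, which multiplied by dx ∧ dy gives (-x + 2*y) dx ∧ dy ∧ dz
Collecting like 3-forms: d(omega) = (-x + 2*y) dx ∧ dy ∧ dz.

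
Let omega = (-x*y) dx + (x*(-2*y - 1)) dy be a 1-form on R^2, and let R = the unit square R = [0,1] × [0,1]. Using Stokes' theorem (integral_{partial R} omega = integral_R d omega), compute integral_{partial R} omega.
integral_(partial R) omega = -3/2

Stokes: integral_partial_R omega = integral_R d omega with d omega = (∂Q/∂x - ∂P/∂y) dx ∧ dy.
  ∂Q/∂x = -2*y - 1
  ∂P/∂y = -x
  integrand = ∂Q/∂x - ∂P/∂y = x - 2*y - 1.
Integrating over R: integral_0^1 integral_0^1 (x - 2*y - 1) dx dy = -3/2.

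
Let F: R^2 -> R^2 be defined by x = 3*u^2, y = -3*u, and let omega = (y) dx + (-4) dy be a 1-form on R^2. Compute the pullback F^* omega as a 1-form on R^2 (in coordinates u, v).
F^* omega = (12 - 18*u^2) du

Using F^*(f dg) = (f ∘ F) d(g ∘ F), substitute each coordinate x_i by F_i(u, v) in f_i, and replace dx_i by d F_i = (∂F_i/∂u) du + (∂F_i/∂v) dv.
  For the x component: f_1(F) = -3*u; d F_1 = (6*u) du + (0) dv
  For the y component: f_2(F) = -4; d F_2 = (-3) du + (0) dv
Combining and collecting du, dv coefficients:
  coeff of du: 12 - 18*u^2
  coeff of dv: 0
F^* omega = (12 - 18*u^2) du.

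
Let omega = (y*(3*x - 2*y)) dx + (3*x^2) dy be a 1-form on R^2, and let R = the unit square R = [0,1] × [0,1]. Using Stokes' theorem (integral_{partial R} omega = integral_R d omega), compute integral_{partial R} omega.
integral_(partial R) omega = 7/2

Stokes: integral_partial_R omega = integral_R d omega with d omega = (∂Q/∂x - ∂P/∂y) dx ∧ dy.
  ∂Q/∂x = 6*x
  ∂P/∂y = 3*x - 4*y
  integrand = ∂Q/∂x - ∂P/∂y = 3*x + 4*y.
Integrating over R: integral_0^1 integral_0^1 (3*x + 4*y) dx dy = 7/2.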